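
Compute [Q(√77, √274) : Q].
[Q(√77, √274) : Q] = 4

[Q(√77):Q] = 2 (min poly x^2 - 77, irreducible since 77 is squarefree > 1). For the top step, suppose √274 ∈ Q(√77), say √274 = c + d√77 with c, d ∈ Q. Squaring: 274 = c^2 + 77d^2 + 2cd√77. Since √77 ∉ Q this forces 2cd = 0. If d = 0 then √274 = c ∈ Q, contradicting 274 squarefree > 1. If c = 0 then 274 = 77d^2, so 77·274 = (77d)^2 is a perfect square in Q — but 77·274 = 21098 is not a perfect square (since 77 and 274 are distinct squarefree integers). Contradiction. Hence √274 ∉ Q(√77), so x^2 - 274 stays irreducible over Q(√77) and [Q(√77, √274) : Q(√77)] = 2. By the tower law, [Q(√77, √274) : Q] = 2 · 2 = 4.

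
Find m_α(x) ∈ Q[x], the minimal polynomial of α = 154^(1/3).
m_α(x) = x^3 - 154

α satisfies α^3 = 154, so x^3 - 154 annihilates α. By the rational root test, a rational root p/q (in lowest terms) of x^3 - 154 would satisfy p^3 = 154 q^3, forcing q = 1 and p^3 = 154; but 154 is not a perfect cube, contradiction. A monic cubic over Q with no rational root is irreducible (any nontrivial factorization would include a linear factor). Hence x^3 - 154 is the minimal polynomial of α, and in particular [Q(α):Q] = 3.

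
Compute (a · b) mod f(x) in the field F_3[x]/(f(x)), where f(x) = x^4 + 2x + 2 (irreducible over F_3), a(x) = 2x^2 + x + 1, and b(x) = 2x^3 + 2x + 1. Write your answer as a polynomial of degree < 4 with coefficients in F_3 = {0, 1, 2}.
a · b ≡ 2x^2 (mod f(x))

Multiply in F_3[x]: a(x)·b(x) = (2x^2 + x + 1)·(2x^3 + 2x + 1) = x^5 + 2x^4 + x^2 + 1. This has degree ≥ 4, so divide by f(x) over F_3: x^5 + 2x^4 + x^2 + 1 = (x + 2)·(x^4 + 2x + 2) + (2x^2). Hence a·b ≡ 2x^2 (mod f). (F_3[x]/(f) is a field with 3^4 = 81 elements since f is irreducible of degree 4.)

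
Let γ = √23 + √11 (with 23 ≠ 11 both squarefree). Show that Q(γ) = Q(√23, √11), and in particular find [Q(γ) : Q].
[Q(γ) : Q] = 4 (equivalently, Q(γ) = Q(√23, √11))

Obviously Q(γ) ⊆ Q(√23, √11), and [Q(√23, √11):Q] = 4 (since 23, 11 are distinct squarefree integers > 1 with 253 not a perfect square). To show equality we compute the minimal polynomial of γ. From γ = √23 + √11: γ^2 = 23 + 2√(253) + 11 = 34 + 2√(253), so γ^2 - 34 = 2√(253); squaring, (γ^2 - 34)^2 = 4·253, i.e. γ^4 - 68γ^2 + 1156 - 1012 = 0, i.e. γ^4 - 68γ^2 + 144 = 0. So γ is a root of x^4 - 68x^2 + 144. This polynomial is irreducible over Q: it has no rational root (each ±√23 ± √11 is irrational), and any factorization into two quadratics over Q would force √(253) ∈ Q (pairing opposite roots) or √23, √11 ∈ Q (other pairings), all impossible. Hence [Q(γ):Q] = 4 = [Q(√23, √11):Q], so Q(γ) = Q(√23, √11).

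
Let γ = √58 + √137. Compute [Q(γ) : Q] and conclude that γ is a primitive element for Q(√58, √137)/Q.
[Q(γ) : Q] = 4 (equivalently, Q(γ) = Q(√58, √137))

Obviously Q(γ) ⊆ Q(√58, √137), and [Q(√58, √137):Q] = 4 (since 58, 137 are distinct squarefree integers > 1 with 7946 not a perfect square). To show equality we compute the minimal polynomial of γ. From γ = √58 + √137: γ^2 = 58 + 2√(7946) + 137 = 195 + 2√(7946), so γ^2 - 195 = 2√(7946); squaring, (γ^2 - 195)^2 = 4·7946, i.e. γ^4 - 390γ^2 + 38025 - 31784 = 0, i.e. γ^4 - 390γ^2 + 6241 = 0. So γ is a root of x^4 - 390x^2 + 6241. This polynomial is irreducible over Q: it has no rational root (each ±√58 ± √137 is irrational), and any factorization into two quadratics over Q would force √(7946) ∈ Q (pairing opposite roots) or √58, √137 ∈ Q (other pairings), all impossible. Hence [Q(γ):Q] = 4 = [Q(√58, √137):Q], so Q(γ) = Q(√58, √137).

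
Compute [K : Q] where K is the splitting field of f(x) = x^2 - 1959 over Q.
[K : Q] = 2

f(x) = x^2 - 1959 factors as (x - √1959)(x + √1959). The splitting field is K = Q(√1959). Since 1959 is squarefree and > 1, it is not a perfect square, so x^2 - 1959 is irreducible over Q and [Q(√1959) : Q] = 2. Hence [K : Q] = 2.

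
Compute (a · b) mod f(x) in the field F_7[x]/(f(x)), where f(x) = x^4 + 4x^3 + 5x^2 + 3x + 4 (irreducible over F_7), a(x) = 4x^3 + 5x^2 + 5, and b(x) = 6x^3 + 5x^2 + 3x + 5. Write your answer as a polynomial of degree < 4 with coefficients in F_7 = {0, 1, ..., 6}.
a · b ≡ x^3 + x + 6 (mod f(x))

Multiply in F_7[x]: a(x)·b(x) = (4x^3 + 5x^2 + 5)·(6x^3 + 5x^2 + 3x + 5) = 3x^6 + x^5 + 2x^4 + 2x^3 + x^2 + x + 4. This has degree ≥ 4, so divide by f(x) over F_7: 3x^6 + x^5 + 2x^4 + 2x^3 + x^2 + x + 4 = (3x^2 + 3x + 3)·(x^4 + 4x^3 + 5x^2 + 3x + 4) + (x^3 + x + 6). Hence a·b ≡ x^3 + x + 6 (mod f). (F_7[x]/(f) is a field with 7^4 = 2401 elements since f is irreducible of degree 4.)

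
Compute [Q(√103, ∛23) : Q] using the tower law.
[Q(√103, ∛23) : Q] = 6

Let L = Q(√103, ∛23). Since Q(√103) ⊂ L and [Q(√103):Q] = 2, the tower law gives 2 | [L:Q]. Likewise Q(∛23) ⊂ L with [Q(∛23):Q] = 3 (because 23 is not a perfect cube), so 3 | [L:Q]. As gcd(2,3) = 1, [L:Q] is divisible by 6. Conversely L is generated over Q by √103 and ∛23, so [L:Q] ≤ 2·3 = 6. Therefore [Q(√103, ∛23) : Q] = 6.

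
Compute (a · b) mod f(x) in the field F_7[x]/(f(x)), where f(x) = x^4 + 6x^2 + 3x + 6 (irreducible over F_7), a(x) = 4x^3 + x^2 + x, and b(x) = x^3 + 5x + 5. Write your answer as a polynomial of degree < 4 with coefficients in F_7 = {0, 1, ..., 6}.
a · b ≡ x^2 + x + 4 (mod f(x))

Multiply in F_7[x]: a(x)·b(x) = (4x^3 + x^2 + x)·(x^3 + 5x + 5) = 4x^6 + x^5 + 4x^3 + 3x^2 + 5x. This has degree ≥ 4, so divide by f(x) over F_7: 4x^6 + x^5 + 4x^3 + 3x^2 + 5x = (4x^2 + x + 4)·(x^4 + 6x^2 + 3x + 6) + (x^2 + x + 4). Hence a·b ≡ x^2 + x + 4 (mod f). (F_7[x]/(f) is a field with 7^4 = 2401 elements since f is irreducible of degree 4.)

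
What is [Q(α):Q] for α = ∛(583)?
[Q(α):Q] = 3

The minimal polynomial of α is x^3 - 583, irreducible over Q since 583 is not a perfect cube (so x^3 - 583 has no rational root). Hence [Q(α):Q] = deg(m_α) = 3.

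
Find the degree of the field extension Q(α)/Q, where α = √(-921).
[Q(α):Q] = 2

[Q(α):Q] equals the degree of the minimal polynomial of α. Here α^2 = -921 and x^2 + 921 is irreducible (d = -921 is squarefree, ≠ 1, hence not a square), so deg(m_α) = 2. Thus [Q(α):Q] = 2.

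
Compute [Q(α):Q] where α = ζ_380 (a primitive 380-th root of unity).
[Q(α):Q] = 144

The minimal polynomial of ζ_380 over Q is the 380-th cyclotomic polynomial Φ_380(x), which is irreducible over Q and has degree φ(380) = 144. Hence [Q(α):Q] = φ(380) = 144.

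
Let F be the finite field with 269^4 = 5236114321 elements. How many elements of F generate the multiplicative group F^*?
There are φ(5236114320) = 1357627392 primitive elements

F_q^* is cyclic of order q - 1 = 5236114320. A cyclic group of order m has exactly φ(m) generators. Here m = 5236114320 = 2^4 · 3^3 · 5 · 67 · 97 · 373, so the number of primitive elements is φ(5236114320) = 1357627392.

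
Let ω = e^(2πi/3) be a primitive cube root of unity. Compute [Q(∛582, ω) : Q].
[Q(∛582, ω) : Q] = 6

[Q(∛582):Q] = 3 (min poly x^3 - 582, irreducible since 582 is not a perfect cube). [Q(ω):Q] = 2 (min poly x^2 + x + 1). Since Q(∛582) ⊂ R and ω ∉ R, we have ω ∉ Q(∛582), so x^2 + x + 1 remains irreducible over Q(∛582) and [Q(∛582, ω) : Q(∛582)] = 2. By the tower law, [Q(∛582, ω) : Q] = 3 · 2 = 6. (In fact Q(∛582, ω) is the splitting field of x^3 - 582 over Q.)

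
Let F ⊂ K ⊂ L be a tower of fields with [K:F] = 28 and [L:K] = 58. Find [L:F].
[L:F] = 1624

The tower law says that for any tower of field extensions F ⊂ K ⊂ L with finite degrees, [L:F] = [L:K] · [K:F]. Here this gives [L:F] = 58 · 28 = 1624.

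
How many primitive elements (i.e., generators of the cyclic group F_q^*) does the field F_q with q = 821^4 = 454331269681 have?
There are φ(454331269680) = 117336883200 primitive elements

F_q^* is cyclic of order q - 1 = 454331269680. A cyclic group of order m has exactly φ(m) generators. Here m = 454331269680 = 2^4 · 3 · 5 · 41 · 137 · 337021, so the number of primitive elements is φ(454331269680) = 117336883200.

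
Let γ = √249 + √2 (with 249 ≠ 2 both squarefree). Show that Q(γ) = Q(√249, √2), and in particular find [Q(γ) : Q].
[Q(γ) : Q] = 4 (equivalently, Q(γ) = Q(√249, √2))

Obviously Q(γ) ⊆ Q(√249, √2), and [Q(√249, √2):Q] = 4 (since 249, 2 are distinct squarefree integers > 1 with 498 not a perfect square). To show equality we compute the minimal polynomial of γ. From γ = √249 + √2: γ^2 = 249 + 2√(498) + 2 = 251 + 2√(498), so γ^2 - 251 = 2√(498); squaring, (γ^2 - 251)^2 = 4·498, i.e. γ^4 - 502γ^2 + 63001 - 1992 = 0, i.e. γ^4 - 502γ^2 + 61009 = 0. So γ is a root of x^4 - 502x^2 + 61009. This polynomial is irreducible over Q: it has no rational root (each ±√249 ± √2 is irrational), and any factorization into two quadratics over Q would force √(498) ∈ Q (pairing opposite roots) or √249, √2 ∈ Q (other pairings), all impossible. Hence [Q(γ):Q] = 4 = [Q(√249, √2):Q], so Q(γ) = Q(√249, √2).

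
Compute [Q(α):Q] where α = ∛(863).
[Q(α):Q] = 3

The minimal polynomial of α is x^3 - 863, irreducible over Q since 863 is not a perfect cube (so x^3 - 863 has no rational root). Hence [Q(α):Q] = deg(m_α) = 3.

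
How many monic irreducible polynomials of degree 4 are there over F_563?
There are 25117257498 monic irreducible polynomials of degree 4 over F_563

Each element of F_{563^4} that lies in no proper subfield is a root of exactly one monic irreducible of degree 4 over F_563, and each such polynomial has 4 distinct roots in F_{563^4}. By Möbius inversion the count is N_563(4) = (1/4) Σ_{d|4} μ(4/d) · 563^d = (1/4)(μ(4)·563^1 + μ(2)·563^2 + μ(1)·563^4) = 100469029992/4 = 25117257498.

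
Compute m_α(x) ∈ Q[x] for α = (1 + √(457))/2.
m_α(x) = x^2 - x - 114

From 2α - 1 = √(457), squaring gives (2α - 1)^2 = 457, i.e. 4α^2 - 4α + 1 = 457, so α^2 - α + (1 - 457)/4 = 0. Since 457 ≡ 1 (mod 4), (1 - 457)/4 = -114 ∈ Z. The polynomial x^2 - x - 114 has discriminant 1 - 4·(-114) = 457, which is not a perfect square in Q (d = 457 is squarefree and ≠ 1), so x^2 - x - 114 is irreducible over Q. It is the minimal polynomial of α.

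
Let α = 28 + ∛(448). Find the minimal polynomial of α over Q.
m_α(x) = x^3 - 84x^2 + 2352x - 22400

Set β = α - 28 = ∛(448), so β^3 = 448. Then (α - 28)^3 - 448 = 0, i.e. α is a root of g(x) = (x - 28)^3 - 448 = x^3 - 84x^2 + 2352x - 22400. Since g(x) = h(x - 28) where h(x) = x^3 - 448, and h is irreducible over Q (because 448 is not a perfect cube, so h has no rational root, and a monic cubic with no rational root is irreducible), g is also irreducible (irreducibility is preserved under the substitution x → x - 28). Hence m_α(x) = x^3 - 84x^2 + 2352x - 22400.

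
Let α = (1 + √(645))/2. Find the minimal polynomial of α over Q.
m_α(x) = x^2 - x - 161

From 2α - 1 = √(645), squaring gives (2α - 1)^2 = 645, i.e. 4α^2 - 4α + 1 = 645, so α^2 - α + (1 - 645)/4 = 0. Since 645 ≡ 1 (mod 4), (1 - 645)/4 = -161 ∈ Z. The polynomial x^2 - x - 161 has discriminant 1 - 4·(-161) = 645, which is not a perfect square in Q (d = 645 is squarefree and ≠ 1), so x^2 - x - 161 is irreducible over Q. It is the minimal polynomial of α.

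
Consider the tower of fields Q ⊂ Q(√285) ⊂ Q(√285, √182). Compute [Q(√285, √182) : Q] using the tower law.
[Q(√285, √182) : Q] = 4

[Q(√285):Q] = 2 (min poly x^2 - 285, irreducible since 285 is squarefree > 1). For the top step, suppose √182 ∈ Q(√285), say √182 = c + d√285 with c, d ∈ Q. Squaring: 182 = c^2 + 285d^2 + 2cd√285. Since √285 ∉ Q this forces 2cd = 0. If d = 0 then √182 = c ∈ Q, contradicting 182 squarefree > 1. If c = 0 then 182 = 285d^2, so 285·182 = (285d)^2 is a perfect square in Q — but 285·182 = 51870 is not a perfect square (since 285 and 182 are distinct squarefree integers). Contradiction. Hence √182 ∉ Q(√285), so x^2 - 182 stays irreducible over Q(√285) and [Q(√285, √182) : Q(√285)] = 2. By the tower law, [Q(√285, √182) : Q] = 2 · 2 = 4.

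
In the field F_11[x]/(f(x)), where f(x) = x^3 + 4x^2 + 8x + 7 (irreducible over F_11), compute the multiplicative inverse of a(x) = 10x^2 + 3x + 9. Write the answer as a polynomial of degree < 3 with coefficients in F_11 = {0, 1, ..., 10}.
a(x)^(-1) ≡ 10x^2 + 10x + 4 (mod f(x))

Since f is irreducible over F_11, F_11[x]/(f) is a field and a(x) ≠ 0 has an inverse. Apply the extended Euclidean algorithm to f(x) and a(x) in F_11[x]: f(x) = (10x + 4)·a(x) + (5x + 4);  a(x) = (2x + 10)·(5x + 4) + (2). The last nonzero remainder is the constant 2 = gcd(f, a) in F_11. Back-substituting through the division chain expresses 2 = s(x)·a(x) + t(x)·f(x) with s(x) ≡ 9x^2 + 9x + 8 (mod f), so (9x^2 + 9x + 8)·a(x) ≡ 2 (mod f). Multiplying by 2^(-1) ≡ 6 in F_11 gives a(x)^(-1) ≡ 6·(9x^2 + 9x + 8) ≡ 10x^2 + 10x + 4 (mod f). Check: (10x^2 + 3x + 9)·(10x^2 + 10x + 4) = x^4 + 9x^3 + 6x^2 + 3x + 3 ≡ 1 (mod x^3 + 4x^2 + 8x + 7).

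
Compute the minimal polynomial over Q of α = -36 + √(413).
m_α(x) = x^2 + 72x + 883

From α + 36 = √(413), squaring gives (α + 36)^2 = 413, i.e. α^2 + 72α + 1296 = 413, so α^2 + 72α + 883 = 0. The discriminant of x^2 + 72x + 883 is (72)^2 - 4·(883) = 5184 - 3532 = 1652, and 4·(413) is not a perfect square in Q since 413 is squarefree and ≠ 1. Hence x^2 + 72x + 883 is irreducible over Q and is the minimal polynomial of α.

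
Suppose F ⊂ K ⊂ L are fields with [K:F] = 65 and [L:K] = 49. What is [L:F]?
[L:F] = 3185

The tower law says that for any tower of field extensions F ⊂ K ⊂ L with finite degrees, [L:F] = [L:K] · [K:F]. Here this gives [L:F] = 49 · 65 = 3185.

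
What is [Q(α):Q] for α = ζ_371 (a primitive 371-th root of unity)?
[Q(α):Q] = 312

The minimal polynomial of ζ_371 over Q is the 371-th cyclotomic polynomial Φ_371(x), which is irreducible over Q and has degree φ(371) = 312. Hence [Q(α):Q] = φ(371) = 312.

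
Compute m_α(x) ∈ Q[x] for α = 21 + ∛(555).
m_α(x) = x^3 - 63x^2 + 1323x - 9816

Set β = α - 21 = ∛(555), so β^3 = 555. Then (α - 21)^3 - 555 = 0, i.e. α is a root of g(x) = (x - 21)^3 - 555 = x^3 - 63x^2 + 1323x - 9816. Since g(x) = h(x - 21) where h(x) = x^3 - 555, and h is irreducible over Q (because 555 is not a perfect cube, so h has no rational root, and a monic cubic with no rational root is irreducible), g is also irreducible (irreducibility is preserved under the substitution x → x - 21). Hence m_α(x) = x^3 - 63x^2 + 1323x - 9816.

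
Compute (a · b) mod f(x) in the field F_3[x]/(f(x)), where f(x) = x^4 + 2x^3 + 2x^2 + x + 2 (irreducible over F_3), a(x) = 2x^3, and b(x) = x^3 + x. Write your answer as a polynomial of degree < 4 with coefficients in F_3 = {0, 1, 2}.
a · b ≡ 2x (mod f(x))

Multiply in F_3[x]: a(x)·b(x) = (2x^3)·(x^3 + x) = 2x^6 + 2x^4. This has degree ≥ 4, so divide by f(x) over F_3: 2x^6 + 2x^4 = (2x^2 + 2x)·(x^4 + 2x^3 + 2x^2 + x + 2) + (2x). Hence a·b ≡ 2x (mod f). (F_3[x]/(f) is a field with 3^4 = 81 elements since f is irreducible of degree 4.)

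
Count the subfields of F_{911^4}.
F_{911^4} has 3 subfields

The subfields of F_{p^n} are exactly the fields F_{p^d} for d | n (each is the fixed field of the unique index-d subgroup of Gal(F_{p^n}/F_p) ≅ Z/nZ). The divisors of n = 4 are {1, 2, 4}, giving 3 subfields: F_{911^1}, F_{911^2}, F_{911^4}.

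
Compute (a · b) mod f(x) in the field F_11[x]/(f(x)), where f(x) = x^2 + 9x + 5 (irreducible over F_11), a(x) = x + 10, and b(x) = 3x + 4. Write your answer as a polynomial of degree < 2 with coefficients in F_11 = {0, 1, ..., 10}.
a · b ≡ 7x + 3 (mod f(x))

Multiply in F_11[x]: a(x)·b(x) = (x + 10)·(3x + 4) = 3x^2 + x + 7. This has degree ≥ 2, so divide by f(x) over F_11: 3x^2 + x + 7 = (3)·(x^2 + 9x + 5) + (7x + 3). Hence a·b ≡ 7x + 3 (mod f). (F_11[x]/(f) is a field with 11^2 = 121 elements since f is irreducible of degree 2.)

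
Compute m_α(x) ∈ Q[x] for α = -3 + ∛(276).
m_α(x) = x^3 + 9x^2 + 27x - 249

Set β = α + 3 = ∛(276), so β^3 = 276. Then (α + 3)^3 - 276 = 0, i.e. α is a root of g(x) = (x + 3)^3 - 276 = x^3 + 9x^2 + 27x - 249. Since g(x) = h(x + 3) where h(x) = x^3 - 276, and h is irreducible over Q (because 276 is not a perfect cube, so h has no rational root, and a monic cubic with no rational root is irreducible), g is also irreducible (irreducibility is preserved under the substitution x → x + 3). Hence m_α(x) = x^3 + 9x^2 + 27x - 249.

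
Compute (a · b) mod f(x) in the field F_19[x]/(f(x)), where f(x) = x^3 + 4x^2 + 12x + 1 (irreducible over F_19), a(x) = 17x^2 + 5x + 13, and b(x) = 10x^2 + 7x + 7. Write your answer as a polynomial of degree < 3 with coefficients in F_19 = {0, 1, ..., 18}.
a · b ≡ 3x^2 + 8x + 13 (mod f(x))

Multiply in F_19[x]: a(x)·b(x) = (17x^2 + 5x + 13)·(10x^2 + 7x + 7) = 18x^4 + 17x^3 + 18x^2 + 12x + 15. This has degree ≥ 3, so divide by f(x) over F_19: 18x^4 + 17x^3 + 18x^2 + 12x + 15 = (18x + 2)·(x^3 + 4x^2 + 12x + 1) + (3x^2 + 8x + 13). Hence a·b ≡ 3x^2 + 8x + 13 (mod f). (F_19[x]/(f) is a field with 19^3 = 6859 elements since f is irreducible of degree 3.)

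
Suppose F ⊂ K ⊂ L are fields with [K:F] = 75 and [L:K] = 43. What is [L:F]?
[L:F] = 3225

The tower law says that for any tower of field extensions F ⊂ K ⊂ L with finite degrees, [L:F] = [L:K] · [K:F]. Here this gives [L:F] = 43 · 75 = 3225.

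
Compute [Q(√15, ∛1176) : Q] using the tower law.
[Q(√15, ∛1176) : Q] = 6

Let L = Q(√15, ∛1176). Since Q(√15) ⊂ L and [Q(√15):Q] = 2, the tower law gives 2 | [L:Q]. Likewise Q(∛1176) ⊂ L with [Q(∛1176):Q] = 3 (because 1176 is not a perfect cube), so 3 | [L:Q]. As gcd(2,3) = 1, [L:Q] is divisible by 6. Conversely L is generated over Q by √15 and ∛1176, so [L:Q] ≤ 2·3 = 6. Therefore [Q(√15, ∛1176) : Q] = 6.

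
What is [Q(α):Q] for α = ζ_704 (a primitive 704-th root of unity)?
[Q(α):Q] = 320

The minimal polynomial of ζ_704 over Q is the 704-th cyclotomic polynomial Φ_704(x), which is irreducible over Q and has degree φ(704) = 320. Hence [Q(α):Q] = φ(704) = 320.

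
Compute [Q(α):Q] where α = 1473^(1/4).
[Q(α):Q] = 4

α is a root of x^4 - 1473. By Eisenstein's criterion at the prime p = 3 (which divides the constant term 1473 but p^2 = 9 does not, since 1473 is squarefree), x^4 - 1473 is irreducible over Q. Hence [Q(α):Q] = 4.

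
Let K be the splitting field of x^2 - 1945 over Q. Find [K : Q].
[K : Q] = 2

f(x) = x^2 - 1945 factors as (x - √1945)(x + √1945). The splitting field is K = Q(√1945). Since 1945 is squarefree and > 1, it is not a perfect square, so x^2 - 1945 is irreducible over Q and [Q(√1945) : Q] = 2. Hence [K : Q] = 2.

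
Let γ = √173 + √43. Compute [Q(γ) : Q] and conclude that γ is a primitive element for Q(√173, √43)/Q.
[Q(γ) : Q] = 4 (equivalently, Q(γ) = Q(√173, √43))

Obviously Q(γ) ⊆ Q(√173, √43), and [Q(√173, √43):Q] = 4 (since 173, 43 are distinct squarefree integers > 1 with 7439 not a perfect square). To show equality we compute the minimal polynomial of γ. From γ = √173 + √43: γ^2 = 173 + 2√(7439) + 43 = 216 + 2√(7439), so γ^2 - 216 = 2√(7439); squaring, (γ^2 - 216)^2 = 4·7439, i.e. γ^4 - 432γ^2 + 46656 - 29756 = 0, i.e. γ^4 - 432γ^2 + 16900 = 0. So γ is a root of x^4 - 432x^2 + 16900. This polynomial is irreducible over Q: it has no rational root (each ±√173 ± √43 is irrational), and any factorization into two quadratics over Q would force √(7439) ∈ Q (pairing opposite roots) or √173, √43 ∈ Q (other pairings), all impossible. Hence [Q(γ):Q] = 4 = [Q(√173, √43):Q], so Q(γ) = Q(√173, √43).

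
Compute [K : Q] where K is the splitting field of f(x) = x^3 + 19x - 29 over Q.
[K : Q] = 6

By the rational root test, any rational root of the monic integer polynomial f(x) = x^3 + 19x - 29 must be an integer dividing the constant term -29, i.e. one of ±{1, 29}. Evaluating: f(1) = -9, f(-1) = -49, f(29) = 24911, f(-29) = -24969; none is 0, so f has no rational root and is therefore irreducible over Q (a cubic with no linear factor over a field is irreducible). For an irreducible cubic, the Galois group is A_3 or S_3 according as the discriminant disc(f) = -4a^3 - 27b^2 = -4·(19)^3 - 27·(-29)^2 = -50143 is or is not a square in Q. Here disc(f) = -50143 is not a perfect square in Q, so the Galois group of f over Q is not contained in A_3 and must be all of S_3. The splitting field has degree |S_3| = 6 over Q, so [K : Q] = 6.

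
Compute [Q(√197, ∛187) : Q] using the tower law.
[Q(√197, ∛187) : Q] = 6

Let L = Q(√197, ∛187). Since Q(√197) ⊂ L and [Q(√197):Q] = 2, the tower law gives 2 | [L:Q]. Likewise Q(∛187) ⊂ L with [Q(∛187):Q] = 3 (because 187 is not a perfect cube), so 3 | [L:Q]. As gcd(2,3) = 1, [L:Q] is divisible by 6. Conversely L is generated over Q by √197 and ∛187, so [L:Q] ≤ 2·3 = 6. Therefore [Q(√197, ∛187) : Q] = 6.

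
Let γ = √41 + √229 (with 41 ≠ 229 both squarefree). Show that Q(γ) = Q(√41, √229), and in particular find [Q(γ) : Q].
[Q(γ) : Q] = 4 (equivalently, Q(γ) = Q(√41, √229))

Obviously Q(γ) ⊆ Q(√41, √229), and [Q(√41, √229):Q] = 4 (since 41, 229 are distinct squarefree integers > 1 with 9389 not a perfect square). To show equality we compute the minimal polynomial of γ. From γ = √41 + √229: γ^2 = 41 + 2√(9389) + 229 = 270 + 2√(9389), so γ^2 - 270 = 2√(9389); squaring, (γ^2 - 270)^2 = 4·9389, i.e. γ^4 - 540γ^2 + 72900 - 37556 = 0, i.e. γ^4 - 540γ^2 + 35344 = 0. So γ is a root of x^4 - 540x^2 + 35344. This polynomial is irreducible over Q: it has no rational root (each ±√41 ± √229 is irrational), and any factorization into two quadratics over Q would force √(9389) ∈ Q (pairing opposite roots) or √41, √229 ∈ Q (other pairings), all impossible. Hence [Q(γ):Q] = 4 = [Q(√41, √229):Q], so Q(γ) = Q(√41, √229).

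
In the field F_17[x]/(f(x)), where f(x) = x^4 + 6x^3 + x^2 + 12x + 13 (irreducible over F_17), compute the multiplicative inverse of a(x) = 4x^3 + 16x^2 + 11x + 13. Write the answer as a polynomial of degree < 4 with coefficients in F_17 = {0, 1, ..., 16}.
a(x)^(-1) ≡ 6x^3 + 2x^2 + 10x + 1 (mod f(x))

Since f is irreducible over F_17, F_17[x]/(f) is a field and a(x) ≠ 0 has an inverse. Apply the extended Euclidean algorithm to f(x) and a(x) in F_17[x]: f(x) = (13x + 9)·a(x) + (3x^2 + 16x + 15);  a(x) = (7x + 2)·(3x^2 + 16x + 15) + (10x);  (3x^2 + 16x + 15) = (2x + 5)·(10x) + (15). The last nonzero remainder is the constant 15 = gcd(f, a) in F_17. Back-substituting through the division chain expresses 15 = s(x)·a(x) + t(x)·f(x) with s(x) ≡ 5x^3 + 13x^2 + 14x + 15 (mod f), so (5x^3 + 13x^2 + 14x + 15)·a(x) ≡ 15 (mod f). Multiplying by 15^(-1) ≡ 8 in F_17 gives a(x)^(-1) ≡ 8·(5x^3 + 13x^2 + 14x + 15) ≡ 6x^3 + 2x^2 + 10x + 1 (mod f). Check: (4x^3 + 16x^2 + 11x + 13)·(6x^3 + 2x^2 + 10x + 1) = 7x^6 + 2x^5 + 2x^4 + 9x^3 + 16x^2 + 5x + 13 ≡ 1 (mod x^4 + 6x^3 + x^2 + 12x + 13).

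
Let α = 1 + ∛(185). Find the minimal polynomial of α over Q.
m_α(x) = x^3 - 3x^2 + 3x - 186

Set β = α - 1 = ∛(185), so β^3 = 185. Then (α - 1)^3 - 185 = 0, i.e. α is a root of g(x) = (x - 1)^3 - 185 = x^3 - 3x^2 + 3x - 186. Since g(x) = h(x - 1) where h(x) = x^3 - 185, and h is irreducible over Q (because 185 is not a perfect cube, so h has no rational root, and a monic cubic with no rational root is irreducible), g is also irreducible (irreducibility is preserved under the substitution x → x - 1). Hence m_α(x) = x^3 - 3x^2 + 3x - 186.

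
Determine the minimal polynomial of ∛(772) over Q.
m_α(x) = x^3 - 772

α satisfies α^3 = 772, so x^3 - 772 annihilates α. By the rational root test, a rational root p/q (in lowest terms) of x^3 - 772 would satisfy p^3 = 772 q^3, forcing q = 1 and p^3 = 772; but 772 is not a perfect cube, contradiction. A monic cubic over Q with no rational root is irreducible (any nontrivial factorization would include a linear factor). Hence x^3 - 772 is the minimal polynomial of α, and in particular [Q(α):Q] = 3.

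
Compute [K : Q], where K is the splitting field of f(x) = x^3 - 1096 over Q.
[K : Q] = 6

The roots of x^3 - 1096 are ∛1096, ω∛1096, ω^2∛1096 where ω = e^(2πi/3) is a primitive cube root of unity, so K = Q(∛1096, ω). Now [Q(∛1096):Q] = 3 (since 1096 is not a perfect cube, x^3 - 1096 is irreducible) and [Q(ω):Q] = 2. Both 2 and 3 divide [K:Q], and [K:Q] ≤ 3·2 = 6, so [K:Q] = 6. (Equivalently: Q(∛1096) ⊂ R but ω ∉ R, so [K : Q(∛1096)] = 2.)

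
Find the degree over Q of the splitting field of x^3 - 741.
[K : Q] = 6

The roots of x^3 - 741 are ∛741, ω∛741, ω^2∛741 where ω = e^(2πi/3) is a primitive cube root of unity, so K = Q(∛741, ω). Now [Q(∛741):Q] = 3 (since 741 is not a perfect cube, x^3 - 741 is irreducible) and [Q(ω):Q] = 2. Both 2 and 3 divide [K:Q], and [K:Q] ≤ 3·2 = 6, so [K:Q] = 6. (Equivalently: Q(∛741) ⊂ R but ω ∉ R, so [K : Q(∛741)] = 2.)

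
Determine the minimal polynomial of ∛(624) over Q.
m_α(x) = x^3 - 624

α satisfies α^3 = 624, so x^3 - 624 annihilates α. By the rational root test, a rational root p/q (in lowest terms) of x^3 - 624 would satisfy p^3 = 624 q^3, forcing q = 1 and p^3 = 624; but 624 is not a perfect cube, contradiction. A monic cubic over Q with no rational root is irreducible (any nontrivial factorization would include a linear factor). Hence x^3 - 624 is the minimal polynomial of α, and in particular [Q(α):Q] = 3.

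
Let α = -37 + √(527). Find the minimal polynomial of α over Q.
m_α(x) = x^2 + 74x + 842

From α + 37 = √(527), squaring gives (α + 37)^2 = 527, i.e. α^2 + 74α + 1369 = 527, so α^2 + 74α + 842 = 0. The discriminant of x^2 + 74x + 842 is (74)^2 - 4·(842) = 5476 - 3368 = 2108, and 4·(527) is not a perfect square in Q since 527 is squarefree and ≠ 1. Hence x^2 + 74x + 842 is irreducible over Q and is the minimal polynomial of α.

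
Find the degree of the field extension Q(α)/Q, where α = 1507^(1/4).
[Q(α):Q] = 4

α is a root of x^4 - 1507. By Eisenstein's criterion at the prime p = 11 (which divides the constant term 1507 but p^2 = 121 does not, since 1507 is squarefree), x^4 - 1507 is irreducible over Q. Hence [Q(α):Q] = 4.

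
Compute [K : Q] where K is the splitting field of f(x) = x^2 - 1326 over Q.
[K : Q] = 2

f(x) = x^2 - 1326 factors as (x - √1326)(x + √1326). The splitting field is K = Q(√1326). Since 1326 is squarefree and > 1, it is not a perfect square, so x^2 - 1326 is irreducible over Q and [Q(√1326) : Q] = 2. Hence [K : Q] = 2.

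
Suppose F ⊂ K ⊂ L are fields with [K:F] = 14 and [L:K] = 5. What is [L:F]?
[L:F] = 70

The tower law says that for any tower of field extensions F ⊂ K ⊂ L with finite degrees, [L:F] = [L:K] · [K:F]. Here this gives [L:F] = 5 · 14 = 70.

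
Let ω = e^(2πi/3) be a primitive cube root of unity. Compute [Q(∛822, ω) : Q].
[Q(∛822, ω) : Q] = 6

[Q(∛822):Q] = 3 (min poly x^3 - 822, irreducible since 822 is not a perfect cube). [Q(ω):Q] = 2 (min poly x^2 + x + 1). Since Q(∛822) ⊂ R and ω ∉ R, we have ω ∉ Q(∛822), so x^2 + x + 1 remains irreducible over Q(∛822) and [Q(∛822, ω) : Q(∛822)] = 2. By the tower law, [Q(∛822, ω) : Q] = 3 · 2 = 6. (In fact Q(∛822, ω) is the splitting field of x^3 - 822 over Q.)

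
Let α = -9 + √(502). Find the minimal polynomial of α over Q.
m_α(x) = x^2 + 18x - 421

From α + 9 = √(502), squaring gives (α + 9)^2 = 502, i.e. α^2 + 18α + 81 = 502, so α^2 + 18α - 421 = 0. The discriminant of x^2 + 18x - 421 is (18)^2 - 4·(-421) = 324 + 1684 = 2008, and 4·(502) is not a perfect square in Q since 502 is squarefree and ≠ 1. Hence x^2 + 18x - 421 is irreducible over Q and is the minimal polynomial of α.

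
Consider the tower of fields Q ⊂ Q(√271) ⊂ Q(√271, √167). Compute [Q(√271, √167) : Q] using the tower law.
[Q(√271, √167) : Q] = 4

[Q(√271):Q] = 2 (min poly x^2 - 271, irreducible since 271 is squarefree > 1). For the top step, suppose √167 ∈ Q(√271), say √167 = c + d√271 with c, d ∈ Q. Squaring: 167 = c^2 + 271d^2 + 2cd√271. Since √271 ∉ Q this forces 2cd = 0. If d = 0 then √167 = c ∈ Q, contradicting 167 squarefree > 1. If c = 0 then 167 = 271d^2, so 271·167 = (271d)^2 is a perfect square in Q — but 271·167 = 45257 is not a perfect square (since 271 and 167 are distinct squarefree integers). Contradiction. Hence √167 ∉ Q(√271), so x^2 - 167 stays irreducible over Q(√271) and [Q(√271, √167) : Q(√271)] = 2. By the tower law, [Q(√271, √167) : Q] = 2 · 2 = 4.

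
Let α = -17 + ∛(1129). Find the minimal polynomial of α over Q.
m_α(x) = x^3 + 51x^2 + 867x + 3784

Set β = α + 17 = ∛(1129), so β^3 = 1129. Then (α + 17)^3 - 1129 = 0, i.e. α is a root of g(x) = (x + 17)^3 - 1129 = x^3 + 51x^2 + 867x + 3784. Since g(x) = h(x + 17) where h(x) = x^3 - 1129, and h is irreducible over Q (because 1129 is not a perfect cube, so h has no rational root, and a monic cubic with no rational root is irreducible), g is also irreducible (irreducibility is preserved under the substitution x → x + 17). Hence m_α(x) = x^3 + 51x^2 + 867x + 3784.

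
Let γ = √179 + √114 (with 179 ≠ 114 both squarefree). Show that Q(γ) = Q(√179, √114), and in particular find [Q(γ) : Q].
[Q(γ) : Q] = 4 (equivalently, Q(γ) = Q(√179, √114))

Obviously Q(γ) ⊆ Q(√179, √114), and [Q(√179, √114):Q] = 4 (since 179, 114 are distinct squarefree integers > 1 with 20406 not a perfect square). To show equality we compute the minimal polynomial of γ. From γ = √179 + √114: γ^2 = 179 + 2√(20406) + 114 = 293 + 2√(20406), so γ^2 - 293 = 2√(20406); squaring, (γ^2 - 293)^2 = 4·20406, i.e. γ^4 - 586γ^2 + 85849 - 81624 = 0, i.e. γ^4 - 586γ^2 + 4225 = 0. So γ is a root of x^4 - 586x^2 + 4225. This polynomial is irreducible over Q: it has no rational root (each ±√179 ± √114 is irrational), and any factorization into two quadratics over Q would force √(20406) ∈ Q (pairing opposite roots) or √179, √114 ∈ Q (other pairings), all impossible. Hence [Q(γ):Q] = 4 = [Q(√179, √114):Q], so Q(γ) = Q(√179, √114).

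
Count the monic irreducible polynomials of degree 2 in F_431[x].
There are 92665 monic irreducible polynomials of degree 2 over F_431

Each element of F_{431^2} that lies in no proper subfield is a root of exactly one monic irreducible of degree 2 over F_431, and each such polynomial has 2 distinct roots in F_{431^2}. By Möbius inversion the count is N_431(2) = (1/2) Σ_{d|2} μ(2/d) · 431^d = (1/2)(μ(2)·431^1 + μ(1)·431^2) = 185330/2 = 92665.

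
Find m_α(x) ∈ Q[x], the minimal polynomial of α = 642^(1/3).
m_α(x) = x^3 - 642

α satisfies α^3 = 642, so x^3 - 642 annihilates α. By the rational root test, a rational root p/q (in lowest terms) of x^3 - 642 would satisfy p^3 = 642 q^3, forcing q = 1 and p^3 = 642; but 642 is not a perfect cube, contradiction. A monic cubic over Q with no rational root is irreducible (any nontrivial factorization would include a linear factor). Hence x^3 - 642 is the minimal polynomial of α, and in particular [Q(α):Q] = 3.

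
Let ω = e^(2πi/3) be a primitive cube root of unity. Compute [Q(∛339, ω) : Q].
[Q(∛339, ω) : Q] = 6

[Q(∛339):Q] = 3 (min poly x^3 - 339, irreducible since 339 is not a perfect cube). [Q(ω):Q] = 2 (min poly x^2 + x + 1). Since Q(∛339) ⊂ R and ω ∉ R, we have ω ∉ Q(∛339), so x^2 + x + 1 remains irreducible over Q(∛339) and [Q(∛339, ω) : Q(∛339)] = 2. By the tower law, [Q(∛339, ω) : Q] = 3 · 2 = 6. (In fact Q(∛339, ω) is the splitting field of x^3 - 339 over Q.)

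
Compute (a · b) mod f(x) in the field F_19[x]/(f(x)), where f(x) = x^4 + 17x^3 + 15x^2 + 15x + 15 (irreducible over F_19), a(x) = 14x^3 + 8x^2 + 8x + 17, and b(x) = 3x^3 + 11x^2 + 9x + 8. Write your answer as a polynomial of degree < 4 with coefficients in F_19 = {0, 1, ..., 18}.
a · b ≡ 17x^3 + 15x^2 + 7x + 18 (mod f(x))

Multiply in F_19[x]: a(x)·b(x) = (14x^3 + 8x^2 + 8x + 17)·(3x^3 + 11x^2 + 9x + 8) = 4x^6 + 7x^5 + 10x^4 + 8x + 3. This has degree ≥ 4, so divide by f(x) over F_19: 4x^6 + 7x^5 + 10x^4 + 8x + 3 = (4x^2 + 15x + 18)·(x^4 + 17x^3 + 15x^2 + 15x + 15) + (17x^3 + 15x^2 + 7x + 18). Hence a·b ≡ 17x^3 + 15x^2 + 7x + 18 (mod f). (F_19[x]/(f) is a field with 19^4 = 130321 elements since f is irreducible of degree 4.)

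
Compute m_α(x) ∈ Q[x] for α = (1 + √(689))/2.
m_α(x) = x^2 - x - 172

From 2α - 1 = √(689), squaring gives (2α - 1)^2 = 689, i.e. 4α^2 - 4α + 1 = 689, so α^2 - α + (1 - 689)/4 = 0. Since 689 ≡ 1 (mod 4), (1 - 689)/4 = -172 ∈ Z. The polynomial x^2 - x - 172 has discriminant 1 - 4·(-172) = 689, which is not a perfect square in Q (d = 689 is squarefree and ≠ 1), so x^2 - x - 172 is irreducible over Q. It is the minimal polynomial of α.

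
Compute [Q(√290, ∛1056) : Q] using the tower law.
[Q(√290, ∛1056) : Q] = 6

Let L = Q(√290, ∛1056). Since Q(√290) ⊂ L and [Q(√290):Q] = 2, the tower law gives 2 | [L:Q]. Likewise Q(∛1056) ⊂ L with [Q(∛1056):Q] = 3 (because 1056 is not a perfect cube), so 3 | [L:Q]. As gcd(2,3) = 1, [L:Q] is divisible by 6. Conversely L is generated over Q by √290 and ∛1056, so [L:Q] ≤ 2·3 = 6. Therefore [Q(√290, ∛1056) : Q] = 6.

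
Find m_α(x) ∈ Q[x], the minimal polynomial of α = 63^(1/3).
m_α(x) = x^3 - 63

α satisfies α^3 = 63, so x^3 - 63 annihilates α. By the rational root test, a rational root p/q (in lowest terms) of x^3 - 63 would satisfy p^3 = 63 q^3, forcing q = 1 and p^3 = 63; but 63 is not a perfect cube, contradiction. A monic cubic over Q with no rational root is irreducible (any nontrivial factorization would include a linear factor). Hence x^3 - 63 is the minimal polynomial of α, and in particular [Q(α):Q] = 3.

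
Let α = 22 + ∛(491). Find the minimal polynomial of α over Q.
m_α(x) = x^3 - 66x^2 + 1452x - 11139

Set β = α - 22 = ∛(491), so β^3 = 491. Then (α - 22)^3 - 491 = 0, i.e. α is a root of g(x) = (x - 22)^3 - 491 = x^3 - 66x^2 + 1452x - 11139. Since g(x) = h(x - 22) where h(x) = x^3 - 491, and h is irreducible over Q (because 491 is not a perfect cube, so h has no rational root, and a monic cubic with no rational root is irreducible), g is also irreducible (irreducibility is preserved under the substitution x → x - 22). Hence m_α(x) = x^3 - 66x^2 + 1452x - 11139.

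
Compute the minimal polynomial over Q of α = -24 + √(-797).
m_α(x) = x^2 + 48x + 1373

From α + 24 = √(-797), squaring gives (α + 24)^2 = -797, i.e. α^2 + 48α + 576 = -797, so α^2 + 48α + 1373 = 0. The discriminant of x^2 + 48x + 1373 is (48)^2 - 4·(1373) = 2304 - 5492 = -3188, and 4·(-797) is not a perfect square in Q since -797 is squarefree and ≠ 1. Hence x^2 + 48x + 1373 is irreducible over Q and is the minimal polynomial of α.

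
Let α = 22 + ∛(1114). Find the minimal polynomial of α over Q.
m_α(x) = x^3 - 66x^2 + 1452x - 11762

Set β = α - 22 = ∛(1114), so β^3 = 1114. Then (α - 22)^3 - 1114 = 0, i.e. α is a root of g(x) = (x - 22)^3 - 1114 = x^3 - 66x^2 + 1452x - 11762. Since g(x) = h(x - 22) where h(x) = x^3 - 1114, and h is irreducible over Q (because 1114 is not a perfect cube, so h has no rational root, and a monic cubic with no rational root is irreducible), g is also irreducible (irreducibility is preserved under the substitution x → x - 22). Hence m_α(x) = x^3 - 66x^2 + 1452x - 11762.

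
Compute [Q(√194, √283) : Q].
[Q(√194, √283) : Q] = 4

[Q(√194):Q] = 2 (min poly x^2 - 194, irreducible since 194 is squarefree > 1). For the top step, suppose √283 ∈ Q(√194), say √283 = c + d√194 with c, d ∈ Q. Squaring: 283 = c^2 + 194d^2 + 2cd√194. Since √194 ∉ Q this forces 2cd = 0. If d = 0 then √283 = c ∈ Q, contradicting 283 squarefree > 1. If c = 0 then 283 = 194d^2, so 194·283 = (194d)^2 is a perfect square in Q — but 194·283 = 54902 is not a perfect square (since 194 and 283 are distinct squarefree integers). Contradiction. Hence √283 ∉ Q(√194), so x^2 - 283 stays irreducible over Q(√194) and [Q(√194, √283) : Q(√194)] = 2. By the tower law, [Q(√194, √283) : Q] = 2 · 2 = 4.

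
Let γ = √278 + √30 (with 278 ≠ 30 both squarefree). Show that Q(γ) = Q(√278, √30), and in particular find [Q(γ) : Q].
[Q(γ) : Q] = 4 (equivalently, Q(γ) = Q(√278, √30))

Obviously Q(γ) ⊆ Q(√278, √30), and [Q(√278, √30):Q] = 4 (since 278, 30 are distinct squarefree integers > 1 with 8340 not a perfect square). To show equality we compute the minimal polynomial of γ. From γ = √278 + √30: γ^2 = 278 + 2√(8340) + 30 = 308 + 2√(8340), so γ^2 - 308 = 2√(8340); squaring, (γ^2 - 308)^2 = 4·8340, i.e. γ^4 - 616γ^2 + 94864 - 33360 = 0, i.e. γ^4 - 616γ^2 + 61504 = 0. So γ is a root of x^4 - 616x^2 + 61504. This polynomial is irreducible over Q: it has no rational root (each ±√278 ± √30 is irrational), and any factorization into two quadratics over Q would force √(8340) ∈ Q (pairing opposite roots) or √278, √30 ∈ Q (other pairings), all impossible. Hence [Q(γ):Q] = 4 = [Q(√278, √30):Q], so Q(γ) = Q(√278, √30).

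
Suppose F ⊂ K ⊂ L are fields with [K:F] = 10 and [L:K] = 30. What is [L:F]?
[L:F] = 300

The tower law says that for any tower of field extensions F ⊂ K ⊂ L with finite degrees, [L:F] = [L:K] · [K:F]. Here this gives [L:F] = 30 · 10 = 300.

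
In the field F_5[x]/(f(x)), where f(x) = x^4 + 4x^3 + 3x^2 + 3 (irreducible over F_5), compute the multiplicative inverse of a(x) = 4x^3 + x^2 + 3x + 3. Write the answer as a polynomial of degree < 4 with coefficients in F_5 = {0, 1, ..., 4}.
a(x)^(-1) ≡ 3x^3 + 3x + 2 (mod f(x))

Since f is irreducible over F_5, F_5[x]/(f) is a field and a(x) ≠ 0 has an inverse. Apply the extended Euclidean algorithm to f(x) and a(x) in F_5[x]: f(x) = (4x)·a(x) + (x^2 + 3x + 3);  a(x) = (4x + 4)·(x^2 + 3x + 3) + (4x + 1);  (x^2 + 3x + 3) = (4x + 1)·(4x + 1) + (2). The last nonzero remainder is the constant 2 = gcd(f, a) in F_5. Back-substituting through the division chain expresses 2 = s(x)·a(x) + t(x)·f(x) with s(x) ≡ x^3 + x + 4 (mod f), so (x^3 + x + 4)·a(x) ≡ 2 (mod f). Multiplying by 2^(-1) ≡ 3 in F_5 gives a(x)^(-1) ≡ 3·(x^3 + x + 4) ≡ 3x^3 + 3x + 2 (mod f). Check: (4x^3 + x^2 + 3x + 3)·(3x^3 + 3x + 2) = 2x^6 + 3x^5 + x^4 + x^2 + 1 ≡ 1 (mod x^4 + 4x^3 + 3x^2 + 3).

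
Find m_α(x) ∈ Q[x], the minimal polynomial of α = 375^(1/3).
m_α(x) = x^3 - 375

α satisfies α^3 = 375, so x^3 - 375 annihilates α. By the rational root test, a rational root p/q (in lowest terms) of x^3 - 375 would satisfy p^3 = 375 q^3, forcing q = 1 and p^3 = 375; but 375 is not a perfect cube, contradiction. A monic cubic over Q with no rational root is irreducible (any nontrivial factorization would include a linear factor). Hence x^3 - 375 is the minimal polynomial of α, and in particular [Q(α):Q] = 3.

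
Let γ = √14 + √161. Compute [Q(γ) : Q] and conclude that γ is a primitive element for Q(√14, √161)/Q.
[Q(γ) : Q] = 4 (equivalently, Q(γ) = Q(√14, √161))

Obviously Q(γ) ⊆ Q(√14, √161), and [Q(√14, √161):Q] = 4 (since 14, 161 are distinct squarefree integers > 1 with 2254 not a perfect square). To show equality we compute the minimal polynomial of γ. From γ = √14 + √161: γ^2 = 14 + 2√(2254) + 161 = 175 + 2√(2254), so γ^2 - 175 = 2√(2254); squaring, (γ^2 - 175)^2 = 4·2254, i.e. γ^4 - 350γ^2 + 30625 - 9016 = 0, i.e. γ^4 - 350γ^2 + 21609 = 0. So γ is a root of x^4 - 350x^2 + 21609. This polynomial is irreducible over Q: it has no rational root (each ±√14 ± √161 is irrational), and any factorization into two quadratics over Q would force √(2254) ∈ Q (pairing opposite roots) or √14, √161 ∈ Q (other pairings), all impossible. Hence [Q(γ):Q] = 4 = [Q(√14, √161):Q], so Q(γ) = Q(√14, √161).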